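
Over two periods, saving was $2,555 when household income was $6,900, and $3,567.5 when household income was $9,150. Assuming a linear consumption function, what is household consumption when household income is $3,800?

C = 2640

MPS = ΔS/ΔY = (3567.5 − 2555)/(9150 − 6900) = 1012.5/2250 = 0.45
MPC = 1 − MPS = 0.55
Autonomous saving = 2555 − 0.45(6900) = -550, so a = 550
C = 550 + 0.55(3800) = 550 + 2090 = 2640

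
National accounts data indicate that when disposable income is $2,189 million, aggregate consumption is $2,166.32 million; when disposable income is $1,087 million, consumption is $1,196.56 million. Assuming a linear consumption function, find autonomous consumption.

a = 240

MPC = ΔC/ΔY = (2166.32 − 1196.56)/(2189 − 1087) = 969.76/1102 = 0.88
a = C − MPC·Y = 1196.56 − 0.88(1087) = 1196.56 − 956.56 = 240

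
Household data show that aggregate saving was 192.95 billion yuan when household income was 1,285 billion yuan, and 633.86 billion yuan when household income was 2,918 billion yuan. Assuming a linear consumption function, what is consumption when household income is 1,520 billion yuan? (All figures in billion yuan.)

C = 1263.6

MPS = ΔS/ΔY = (633.86 − 192.95)/(2918 − 1285) = 440.91/1633 = 0.27
MPC = 1 − MPS = 0.73
Autonomous saving = 192.95 − 0.27(1285) = -154, so a = 154
C = 154 + 0.73(1520) = 154 + 1109.6 = 1263.6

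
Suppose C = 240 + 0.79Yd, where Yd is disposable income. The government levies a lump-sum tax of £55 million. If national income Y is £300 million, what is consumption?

C = 433.55

Yd = Y − T = 300 − 55 = 245
C = 240 + 0.79(245) = 240 + 193.55 = 433.55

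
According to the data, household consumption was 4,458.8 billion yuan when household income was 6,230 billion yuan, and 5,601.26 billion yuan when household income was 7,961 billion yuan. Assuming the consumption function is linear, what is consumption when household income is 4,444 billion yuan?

MPC = (5601.26 − 4458.8)/(7961 − 6230) = 1142.46/1731 = 0.66
a = 4458.8 − 0.66(6230) = 4458.8 − 4111.8 = 347
C = 347 + 0.66(4444) = 347 + 2933.04 = 3280.04

C = 3280.04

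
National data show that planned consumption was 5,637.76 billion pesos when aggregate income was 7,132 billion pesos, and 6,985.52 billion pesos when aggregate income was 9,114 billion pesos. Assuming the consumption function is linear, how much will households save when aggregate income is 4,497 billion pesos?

S = 651.04

MPC = (6985.52 − 5637.76)/(9114 − 7132) = 1347.76/1982 = 0.68
a = 5637.76 − 0.68(7132) = 5637.76 − 4849.76 = 788
C = 788 + 0.68(4497) = 3845.96
S = 4497 − 3845.96 = 651.04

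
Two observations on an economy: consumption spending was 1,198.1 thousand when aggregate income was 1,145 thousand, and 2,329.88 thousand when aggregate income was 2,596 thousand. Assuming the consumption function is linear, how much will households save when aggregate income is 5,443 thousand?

MPC = (2329.88 − 1198.1)/(2596 − 1145) = 1131.78/1451 = 0.78
a = 1198.1 − 0.78(1145) = 1198.1 − 893.1 = 305
C = 305 + 0.78(5443) = 4550.54
S = 5443 − 4550.54 = 892.46

S = 892.46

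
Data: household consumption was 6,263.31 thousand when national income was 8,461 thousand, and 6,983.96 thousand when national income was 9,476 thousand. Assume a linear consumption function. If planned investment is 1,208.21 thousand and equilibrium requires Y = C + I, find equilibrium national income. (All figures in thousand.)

Y = 5049

MPC = (6983.96 − 6263.31)/(9476 − 8461) = 720.65/1015 = 0.71
a = 6263.31 − 0.71(8461) = 256
Equilibrium: Y = 256 + 0.71Y + 1208.21
0.29Y = 1464.21, so Y = 1464.21/0.29 = 5049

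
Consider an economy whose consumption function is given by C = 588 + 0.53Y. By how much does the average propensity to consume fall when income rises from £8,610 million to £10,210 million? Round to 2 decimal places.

At Y = 8610: C = 588 + 0.53(8610) = 5151.3, APC = 5151.3/8610 = 0.598
At Y = 10210: C = 5999.3, APC = 5999.3/10210 = 0.588
Fall in APC = 0.598 − 0.588 = 0.01

ΔAPC = 0.01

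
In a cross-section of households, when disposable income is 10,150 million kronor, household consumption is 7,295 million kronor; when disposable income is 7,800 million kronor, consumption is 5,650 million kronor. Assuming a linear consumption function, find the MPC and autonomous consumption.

MPC = ΔC/ΔY = (7295 − 5650)/(10150 − 7800) = 1645/2350 = 0.7
a = C − MPC·Y = 5650 − 0.7(7800) = 5650 − 5460 = 190

MPC = 0.7; a = 190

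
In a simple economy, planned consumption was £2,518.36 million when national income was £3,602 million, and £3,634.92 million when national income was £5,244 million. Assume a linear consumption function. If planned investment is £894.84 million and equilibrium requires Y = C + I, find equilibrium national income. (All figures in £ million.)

Y = 3012

MPC = (3634.92 − 2518.36)/(5244 − 3602) = 1116.56/1642 = 0.68
a = 2518.36 − 0.68(3602) = 69
Equilibrium: Y = 69 + 0.68Y + 894.84
0.32Y = 963.84, so Y = 963.84/0.32 = 3012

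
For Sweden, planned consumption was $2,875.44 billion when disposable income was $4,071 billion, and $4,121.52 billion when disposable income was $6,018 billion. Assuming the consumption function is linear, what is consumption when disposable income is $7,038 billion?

C = 4774.32

MPC = (4121.52 − 2875.44)/(6018 − 4071) = 1246.08/1947 = 0.64
a = 2875.44 − 0.64(4071) = 2875.44 − 2605.44 = 270
C = 270 + 0.64(7038) = 270 + 4504.32 = 4774.32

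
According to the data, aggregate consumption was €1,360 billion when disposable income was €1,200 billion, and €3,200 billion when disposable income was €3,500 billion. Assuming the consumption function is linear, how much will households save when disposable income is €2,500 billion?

S = 100

MPC = (3200 − 1360)/(3500 − 1200) = 1840/2300 = 0.8
a = 1360 − 0.8(1200) = 1360 − 960 = 400
C = 400 + 0.8(2500) = 2400
S = 2500 − 2400 = 100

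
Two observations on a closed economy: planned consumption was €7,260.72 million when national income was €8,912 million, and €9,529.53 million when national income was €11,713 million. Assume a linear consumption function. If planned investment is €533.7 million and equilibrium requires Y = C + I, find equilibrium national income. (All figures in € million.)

Y = 3030

MPC = (9529.53 − 7260.72)/(11713 − 8912) = 2268.81/2801 = 0.81
a = 7260.72 − 0.81(8912) = 42
Equilibrium: Y = 42 + 0.81Y + 533.7
0.19Y = 575.7, so Y = 575.7/0.19 = 3030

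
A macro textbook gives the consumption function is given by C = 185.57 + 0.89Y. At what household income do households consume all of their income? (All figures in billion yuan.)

Y = 1687

At break-even, C = Y: 185.57 + 0.89Y = Y
0.11Y = 185.57, so Y = 185.57/0.11 = 1687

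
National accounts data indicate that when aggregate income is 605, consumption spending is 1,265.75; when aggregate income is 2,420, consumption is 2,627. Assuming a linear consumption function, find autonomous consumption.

a = 812

MPC = ΔC/ΔY = (2627 − 1265.75)/(2420 − 605) = 1361.25/1815 = 0.75
a = C − MPC·Y = 1265.75 − 0.75(605) = 1265.75 − 453.75 = 812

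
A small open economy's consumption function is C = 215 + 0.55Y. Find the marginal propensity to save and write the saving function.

MPS = 0.45; S = -215 + 0.45Y

MPS = 1 − MPC = 1 − 0.55 = 0.45
S = Y − C = -215 + 0.45Y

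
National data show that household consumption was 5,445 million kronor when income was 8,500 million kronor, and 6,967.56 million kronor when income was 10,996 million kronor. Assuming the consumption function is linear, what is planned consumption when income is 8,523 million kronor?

C = 5459.03

MPC = (6967.56 − 5445)/(10996 − 8500) = 1522.56/2496 = 0.61
a = 5445 − 0.61(8500) = 5445 − 5185 = 260
C = 260 + 0.61(8523) = 260 + 5199.03 = 5459.03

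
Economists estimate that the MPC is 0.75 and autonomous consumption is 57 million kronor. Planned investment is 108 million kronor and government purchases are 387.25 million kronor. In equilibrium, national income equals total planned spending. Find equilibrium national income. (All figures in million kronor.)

Y = 2209

Y = C + I + G = 57 + 0.75Y + 108 + 387.25
Y − 0.75Y = 552.25
0.25Y = 552.25, so Y = 552.25/0.25 = 2209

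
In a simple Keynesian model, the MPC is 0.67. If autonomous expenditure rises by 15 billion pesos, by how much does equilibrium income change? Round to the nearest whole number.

ΔY ≈ 45

The multiplier is 1/(1 − MPC) = 1/0.33.
ΔY = 15/0.33 = 45.45 ≈ 45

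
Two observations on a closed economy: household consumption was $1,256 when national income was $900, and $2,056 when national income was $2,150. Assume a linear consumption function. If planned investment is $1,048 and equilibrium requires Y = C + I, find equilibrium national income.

MPC = (2056 − 1256)/(2150 − 900) = 800/1250 = 0.64
a = 1256 − 0.64(900) = 680
Equilibrium: Y = 680 + 0.64Y + 1048
0.36Y = 1728, so Y = 1728/0.36 = 4800

Y = 4800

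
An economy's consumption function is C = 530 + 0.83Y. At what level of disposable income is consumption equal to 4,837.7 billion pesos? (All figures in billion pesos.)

Y = 5190

530 + 0.83Y = 4837.7
0.83Y = 4307.7, so Y = 4307.7/0.83 = 5190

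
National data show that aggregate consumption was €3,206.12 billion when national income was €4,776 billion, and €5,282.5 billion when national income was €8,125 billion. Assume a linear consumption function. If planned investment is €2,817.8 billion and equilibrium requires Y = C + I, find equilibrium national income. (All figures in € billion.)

Y = 8060

MPC = (5282.5 − 3206.12)/(8125 − 4776) = 2076.38/3349 = 0.62
a = 3206.12 − 0.62(4776) = 245
Equilibrium: Y = 245 + 0.62Y + 2817.8
0.38Y = 3062.8, so Y = 3062.8/0.38 = 8060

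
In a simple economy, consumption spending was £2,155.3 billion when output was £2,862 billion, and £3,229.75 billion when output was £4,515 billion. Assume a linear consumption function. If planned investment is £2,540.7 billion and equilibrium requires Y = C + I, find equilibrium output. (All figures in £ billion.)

Y = 8102

MPC = (3229.75 − 2155.3)/(4515 − 2862) = 1074.45/1653 = 0.65
a = 2155.3 − 0.65(2862) = 295
Equilibrium: Y = 295 + 0.65Y + 2540.7
0.35Y = 2835.7, so Y = 2835.7/0.35 = 8102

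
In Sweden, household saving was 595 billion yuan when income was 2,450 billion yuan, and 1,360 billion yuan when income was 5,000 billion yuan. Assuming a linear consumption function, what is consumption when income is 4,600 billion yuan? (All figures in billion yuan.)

MPS = ΔS/ΔY = (1360 − 595)/(5000 − 2450) = 765/2550 = 0.3
MPC = 1 − MPS = 0.7
Autonomous saving = 595 − 0.3(2450) = -140, so a = 140
C = 140 + 0.7(4600) = 140 + 3220 = 3360

C = 3360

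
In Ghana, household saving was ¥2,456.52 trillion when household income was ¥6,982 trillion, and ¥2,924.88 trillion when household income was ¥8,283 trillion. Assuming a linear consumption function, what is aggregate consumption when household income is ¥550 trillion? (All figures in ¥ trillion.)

C = 409

MPS = ΔS/ΔY = (2924.88 − 2456.52)/(8283 − 6982) = 468.36/1301 = 0.36
MPC = 1 − MPS = 0.64
Autonomous saving = 2456.52 − 0.36(6982) = -57, so a = 57
C = 57 + 0.64(550) = 57 + 352 = 409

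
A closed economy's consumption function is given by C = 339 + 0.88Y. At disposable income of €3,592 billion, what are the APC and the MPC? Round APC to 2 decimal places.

MPC = 0.88 (the slope of the consumption function)
C = 339 + 0.88(3592) = 3499.96, so APC = 3499.96/3592 = 0.97

APC = 0.97; MPC = 0.88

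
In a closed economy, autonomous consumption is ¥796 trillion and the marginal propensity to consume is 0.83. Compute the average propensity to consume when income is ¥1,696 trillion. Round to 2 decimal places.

APC = 1.30

C = 796 + 0.83(1696) = 2203.68
APC = C/Y = 2203.68/1696 = 1.30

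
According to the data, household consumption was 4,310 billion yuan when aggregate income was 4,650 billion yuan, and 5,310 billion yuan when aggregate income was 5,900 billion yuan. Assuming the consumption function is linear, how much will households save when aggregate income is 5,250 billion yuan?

S = 460

MPC = (5310 − 4310)/(5900 − 4650) = 1000/1250 = 0.8
a = 4310 − 0.8(4650) = 4310 − 3720 = 590
C = 590 + 0.8(5250) = 4790
S = 5250 − 4790 = 460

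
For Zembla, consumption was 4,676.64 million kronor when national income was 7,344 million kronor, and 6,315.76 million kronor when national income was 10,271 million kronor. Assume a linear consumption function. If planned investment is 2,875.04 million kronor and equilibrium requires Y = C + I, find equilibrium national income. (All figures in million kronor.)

MPC = (6315.76 − 4676.64)/(10271 − 7344) = 1639.12/2927 = 0.56
a = 4676.64 − 0.56(7344) = 564
Equilibrium: Y = 564 + 0.56Y + 2875.04
0.44Y = 3439.04, so Y = 3439.04/0.44 = 7816

Y = 7816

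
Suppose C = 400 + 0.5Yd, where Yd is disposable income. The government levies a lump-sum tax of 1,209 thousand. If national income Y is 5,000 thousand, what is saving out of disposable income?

Yd = Y − T = 5000 − 1209 = 3791
C = 400 + 0.5(3791) = 400 + 1895.5 = 2295.5
S = Yd − C = 3791 − 2295.5 = 1495.5

S = 1495.5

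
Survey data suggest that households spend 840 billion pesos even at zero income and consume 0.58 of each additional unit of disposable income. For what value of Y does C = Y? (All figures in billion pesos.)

At break-even, C = Y: 840 + 0.58Y = Y
0.42Y = 840, so Y = 840/0.42 = 2000

Y = 2000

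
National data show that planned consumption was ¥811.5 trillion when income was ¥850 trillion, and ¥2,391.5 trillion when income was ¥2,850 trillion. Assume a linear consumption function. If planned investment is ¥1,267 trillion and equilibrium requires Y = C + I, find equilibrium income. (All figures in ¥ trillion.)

Y = 6700

MPC = (2391.5 − 811.5)/(2850 − 850) = 1580/2000 = 0.79
a = 811.5 − 0.79(850) = 140
Equilibrium: Y = 140 + 0.79Y + 1267
0.21Y = 1407, so Y = 1407/0.21 = 6700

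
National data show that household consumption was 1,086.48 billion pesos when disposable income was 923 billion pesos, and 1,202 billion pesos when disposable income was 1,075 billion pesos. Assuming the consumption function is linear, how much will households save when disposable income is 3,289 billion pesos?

S = 404.36

MPC = (1202 − 1086.48)/(1075 − 923) = 115.52/152 = 0.76
a = 1086.48 − 0.76(923) = 1086.48 − 701.48 = 385
C = 385 + 0.76(3289) = 2884.64
S = 3289 − 2884.64 = 404.36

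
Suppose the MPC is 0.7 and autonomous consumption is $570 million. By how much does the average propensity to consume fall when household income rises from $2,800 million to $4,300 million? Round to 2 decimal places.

At Y = 2800: C = 570 + 0.7(2800) = 2530, APC = 2530/2800 = 0.904
At Y = 4300: C = 3580, APC = 3580/4300 = 0.833
Fall in APC = 0.904 − 0.833 = 0.071 ≈ 0.07

ΔAPC = 0.07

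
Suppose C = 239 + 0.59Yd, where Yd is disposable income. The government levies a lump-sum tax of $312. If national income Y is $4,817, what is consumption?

Yd = Y − T = 4817 − 312 = 4505
C = 239 + 0.59(4505) = 239 + 2657.95 = 2896.95

C = 2896.95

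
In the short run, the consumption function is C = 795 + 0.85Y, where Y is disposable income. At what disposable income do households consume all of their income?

Y = 5300

At break-even, C = Y: 795 + 0.85Y = Y
0.15Y = 795, so Y = 795/0.15 = 5300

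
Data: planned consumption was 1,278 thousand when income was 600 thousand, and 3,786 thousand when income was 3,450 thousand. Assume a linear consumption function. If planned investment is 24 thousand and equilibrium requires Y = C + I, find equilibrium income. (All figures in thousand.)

MPC = (3786 − 1278)/(3450 − 600) = 2508/2850 = 0.88
a = 1278 − 0.88(600) = 750
Equilibrium: Y = 750 + 0.88Y + 24
0.12Y = 774, so Y = 774/0.12 = 6450

Y = 6450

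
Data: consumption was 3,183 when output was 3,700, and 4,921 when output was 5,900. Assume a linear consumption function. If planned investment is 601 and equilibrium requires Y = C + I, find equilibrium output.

MPC = (4921 − 3183)/(5900 − 3700) = 1738/2200 = 0.79
a = 3183 − 0.79(3700) = 260
Equilibrium: Y = 260 + 0.79Y + 601
0.21Y = 861, so Y = 861/0.21 = 4100

Y = 4100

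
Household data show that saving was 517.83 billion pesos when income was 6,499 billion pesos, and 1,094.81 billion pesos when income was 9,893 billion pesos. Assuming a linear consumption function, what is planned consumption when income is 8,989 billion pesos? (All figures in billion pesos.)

C = 8047.87

MPS = ΔS/ΔY = (1094.81 − 517.83)/(9893 − 6499) = 576.98/3394 = 0.17
MPC = 1 − MPS = 0.83
Autonomous saving = 517.83 − 0.17(6499) = -587, so a = 587
C = 587 + 0.83(8989) = 587 + 7460.87 = 8047.87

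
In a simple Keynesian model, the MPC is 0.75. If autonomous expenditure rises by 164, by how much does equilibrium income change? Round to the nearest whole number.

ΔY ≈ 656

The multiplier is 1/(1 − MPC) = 1/0.25.
ΔY = 164/0.25 = 656.00 ≈ 656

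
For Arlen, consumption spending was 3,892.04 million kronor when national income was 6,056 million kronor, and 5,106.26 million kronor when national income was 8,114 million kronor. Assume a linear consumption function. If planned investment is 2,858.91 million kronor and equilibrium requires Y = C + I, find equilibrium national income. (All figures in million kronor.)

MPC = (5106.26 − 3892.04)/(8114 − 6056) = 1214.22/2058 = 0.59
a = 3892.04 − 0.59(6056) = 319
Equilibrium: Y = 319 + 0.59Y + 2858.91
0.41Y = 3177.91, so Y = 3177.91/0.41 = 7751

Y = 7751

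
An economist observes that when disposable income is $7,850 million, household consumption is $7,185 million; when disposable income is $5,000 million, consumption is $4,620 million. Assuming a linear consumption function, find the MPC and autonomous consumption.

MPC = ΔC/ΔY = (7185 − 4620)/(7850 − 5000) = 2565/2850 = 0.9
a = C − MPC·Y = 4620 − 0.9(5000) = 4620 − 4500 = 120

MPC = 0.9; a = 120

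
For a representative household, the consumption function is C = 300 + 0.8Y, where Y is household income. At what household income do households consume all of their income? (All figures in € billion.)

Y = 1500

At break-even, C = Y: 300 + 0.8Y = Y
0.2Y = 300, so Y = 300/0.2 = 1500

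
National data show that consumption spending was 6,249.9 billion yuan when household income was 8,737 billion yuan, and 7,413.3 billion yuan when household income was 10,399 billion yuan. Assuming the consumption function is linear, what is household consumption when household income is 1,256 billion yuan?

C = 1013.2

MPC = (7413.3 − 6249.9)/(10399 − 8737) = 1163.4/1662 = 0.7
a = 6249.9 − 0.7(8737) = 6249.9 − 6115.9 = 134
C = 134 + 0.7(1256) = 134 + 879.2 = 1013.2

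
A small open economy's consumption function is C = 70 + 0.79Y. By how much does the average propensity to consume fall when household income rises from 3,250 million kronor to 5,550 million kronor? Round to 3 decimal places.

At Y = 3250: C = 70 + 0.79(3250) = 2637.5, APC = 2637.5/3250 = 0.8115
At Y = 5550: C = 4454.5, APC = 4454.5/5550 = 0.8026
Fall in APC = 0.8115 − 0.8026 = 0.0089 ≈ 0.009

ΔAPC = 0.009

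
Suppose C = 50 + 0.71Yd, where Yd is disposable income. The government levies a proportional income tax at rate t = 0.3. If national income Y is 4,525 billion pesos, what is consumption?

C = 2298.925

Yd = (1 − 0.3)(4525) = 0.7(4525) = 3167.5
C = 50 + 0.71(3167.5) = 50 + 2248.925 = 2298.925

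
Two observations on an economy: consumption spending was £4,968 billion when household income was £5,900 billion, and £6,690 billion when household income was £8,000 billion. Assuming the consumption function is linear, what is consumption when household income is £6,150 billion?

C = 5173

MPC = (6690 − 4968)/(8000 − 5900) = 1722/2100 = 0.82
a = 4968 − 0.82(5900) = 4968 − 4838 = 130
C = 130 + 0.82(6150) = 130 + 5043 = 5173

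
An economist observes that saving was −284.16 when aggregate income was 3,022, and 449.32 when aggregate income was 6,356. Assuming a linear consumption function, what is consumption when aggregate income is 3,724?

C = 3853.72

MPS = ΔS/ΔY = (449.32 − (-284.16))/(6356 − 3022) = 733.48/3334 = 0.22
MPC = 1 − MPS = 0.78
Autonomous saving = -284.16 − 0.22(3022) = -949, so a = 949
C = 949 + 0.78(3724) = 949 + 2904.72 = 3853.72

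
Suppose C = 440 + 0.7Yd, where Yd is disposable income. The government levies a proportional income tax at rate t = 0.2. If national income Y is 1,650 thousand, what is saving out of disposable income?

Yd = (1 − 0.2)(1650) = 0.8(1650) = 1320
C = 440 + 0.7(1320) = 440 + 924 = 1364
S = Yd − C = 1320 − 1364 = -44

S = -44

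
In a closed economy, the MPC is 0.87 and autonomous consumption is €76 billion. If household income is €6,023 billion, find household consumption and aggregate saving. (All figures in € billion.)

C = 76 + 0.87(6023) = 76 + 5240.01 = 5316.01
S = Y − C = 6023 − 5316.01 = 706.99

C = 5316.01; S = 706.99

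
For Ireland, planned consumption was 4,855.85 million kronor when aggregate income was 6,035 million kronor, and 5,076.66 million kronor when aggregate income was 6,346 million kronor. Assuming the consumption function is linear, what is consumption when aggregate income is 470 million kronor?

C = 904.7

MPC = (5076.66 − 4855.85)/(6346 − 6035) = 220.81/311 = 0.71
a = 4855.85 − 0.71(6035) = 4855.85 − 4284.85 = 571
C = 571 + 0.71(470) = 571 + 333.7 = 904.7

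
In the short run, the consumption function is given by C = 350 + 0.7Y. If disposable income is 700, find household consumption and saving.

C = 840; S = -140

C = 350 + 0.7(700) = 350 + 490 = 840
S = Y − C = 700 − 840 = -140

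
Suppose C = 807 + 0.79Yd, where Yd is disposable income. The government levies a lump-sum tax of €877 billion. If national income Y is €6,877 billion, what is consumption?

C = 5547

Yd = Y − T = 6877 − 877 = 6000
C = 807 + 0.79(6000) = 807 + 4740 = 5547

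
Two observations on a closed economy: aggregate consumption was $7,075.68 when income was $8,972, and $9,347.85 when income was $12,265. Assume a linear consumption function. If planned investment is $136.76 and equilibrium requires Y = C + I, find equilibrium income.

MPC = (9347.85 − 7075.68)/(12265 − 8972) = 2272.17/3293 = 0.69
a = 7075.68 − 0.69(8972) = 885
Equilibrium: Y = 885 + 0.69Y + 136.76
0.31Y = 1021.76, so Y = 1021.76/0.31 = 3296

Y = 3296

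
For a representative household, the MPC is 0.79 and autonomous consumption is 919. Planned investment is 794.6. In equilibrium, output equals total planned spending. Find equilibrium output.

Y = C + I = 919 + 0.79Y + 794.6
Y − 0.79Y = 1713.6
0.21Y = 1713.6, so Y = 1713.6/0.21 = 8160

Y = 8160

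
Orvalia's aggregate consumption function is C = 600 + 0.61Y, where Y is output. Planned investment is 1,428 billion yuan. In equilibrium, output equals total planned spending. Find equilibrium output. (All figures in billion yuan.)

Y = C + I = 600 + 0.61Y + 1428
Y − 0.61Y = 2028
0.39Y = 2028, so Y = 2028/0.39 = 5200

Y = 5200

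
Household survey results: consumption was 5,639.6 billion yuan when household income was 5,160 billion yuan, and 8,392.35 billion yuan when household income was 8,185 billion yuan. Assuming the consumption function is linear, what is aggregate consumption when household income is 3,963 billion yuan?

C = 4550.33

MPC = (8392.35 − 5639.6)/(8185 − 5160) = 2752.75/3025 = 0.91
a = 5639.6 − 0.91(5160) = 5639.6 − 4695.6 = 944
C = 944 + 0.91(3963) = 944 + 3606.33 = 4550.33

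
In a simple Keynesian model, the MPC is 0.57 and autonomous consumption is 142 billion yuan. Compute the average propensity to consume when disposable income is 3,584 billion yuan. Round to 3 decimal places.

APC = 0.610

C = 142 + 0.57(3584) = 2184.88
APC = C/Y = 2184.88/3584 = 0.610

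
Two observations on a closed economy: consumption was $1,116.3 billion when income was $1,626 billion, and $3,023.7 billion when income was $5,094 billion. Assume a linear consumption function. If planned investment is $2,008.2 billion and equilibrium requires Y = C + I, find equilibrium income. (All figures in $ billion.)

Y = 4956

MPC = (3023.7 − 1116.3)/(5094 − 1626) = 1907.4/3468 = 0.55
a = 1116.3 − 0.55(1626) = 222
Equilibrium: Y = 222 + 0.55Y + 2008.2
0.45Y = 2230.2, so Y = 2230.2/0.45 = 4956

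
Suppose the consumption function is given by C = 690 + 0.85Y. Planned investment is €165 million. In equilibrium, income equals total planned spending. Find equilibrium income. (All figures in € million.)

Y = C + I = 690 + 0.85Y + 165
Y − 0.85Y = 855
0.15Y = 855, so Y = 855/0.15 = 5700

Y = 5700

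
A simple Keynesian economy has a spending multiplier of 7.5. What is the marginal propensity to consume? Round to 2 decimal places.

MPC = 0.87

k = 1/(1 − MPC), so 1 − MPC = 1/k = 1/7.5 = 0.1333
MPC = 1 − 0.1333 = 0.87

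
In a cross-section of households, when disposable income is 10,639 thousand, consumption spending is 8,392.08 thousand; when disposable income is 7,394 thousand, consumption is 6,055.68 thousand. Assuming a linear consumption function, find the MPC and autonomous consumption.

MPC = 0.72; a = 732

MPC = ΔC/ΔY = (8392.08 − 6055.68)/(10639 − 7394) = 2336.4/3245 = 0.72
a = C − MPC·Y = 6055.68 − 0.72(7394) = 6055.68 − 5323.68 = 732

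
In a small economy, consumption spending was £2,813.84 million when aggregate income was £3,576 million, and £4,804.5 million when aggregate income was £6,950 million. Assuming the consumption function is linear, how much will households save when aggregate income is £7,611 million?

S = 2416.51

MPC = (4804.5 − 2813.84)/(6950 − 3576) = 1990.66/3374 = 0.59
a = 2813.84 − 0.59(3576) = 2813.84 − 2109.84 = 704
C = 704 + 0.59(7611) = 5194.49
S = 7611 − 5194.49 = 2416.51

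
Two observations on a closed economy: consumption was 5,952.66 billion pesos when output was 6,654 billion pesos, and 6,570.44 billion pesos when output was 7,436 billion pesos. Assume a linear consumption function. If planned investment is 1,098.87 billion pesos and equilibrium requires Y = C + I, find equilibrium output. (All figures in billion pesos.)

Y = 8547

MPC = (6570.44 − 5952.66)/(7436 − 6654) = 617.78/782 = 0.79
a = 5952.66 − 0.79(6654) = 696
Equilibrium: Y = 696 + 0.79Y + 1098.87
0.21Y = 1794.87, so Y = 1794.87/0.21 = 8547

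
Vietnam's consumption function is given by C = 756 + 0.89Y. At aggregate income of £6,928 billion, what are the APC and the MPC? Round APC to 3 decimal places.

APC = 0.999; MPC = 0.89

MPC = 0.89 (the slope of the consumption function)
C = 756 + 0.89(6928) = 6921.92, so APC = 6921.92/6928 = 0.999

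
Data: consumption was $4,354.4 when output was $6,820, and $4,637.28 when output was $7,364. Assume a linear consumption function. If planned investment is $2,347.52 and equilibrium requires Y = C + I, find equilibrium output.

Y = 6574

MPC = (4637.28 − 4354.4)/(7364 − 6820) = 282.88/544 = 0.52
a = 4354.4 − 0.52(6820) = 808
Equilibrium: Y = 808 + 0.52Y + 2347.52
0.48Y = 3155.52, so Y = 3155.52/0.48 = 6574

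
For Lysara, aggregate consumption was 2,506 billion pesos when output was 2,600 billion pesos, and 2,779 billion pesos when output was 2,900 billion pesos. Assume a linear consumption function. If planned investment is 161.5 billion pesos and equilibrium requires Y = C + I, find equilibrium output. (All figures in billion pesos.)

Y = 3350

MPC = (2779 − 2506)/(2900 − 2600) = 273/300 = 0.91
a = 2506 − 0.91(2600) = 140
Equilibrium: Y = 140 + 0.91Y + 161.5
0.09Y = 301.5, so Y = 301.5/0.09 = 3350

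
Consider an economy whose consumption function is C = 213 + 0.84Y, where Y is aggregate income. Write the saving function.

S = -213 + 0.16Y

S = Y − C = Y − (213 + 0.84Y) = -213 + (1 − 0.84)Y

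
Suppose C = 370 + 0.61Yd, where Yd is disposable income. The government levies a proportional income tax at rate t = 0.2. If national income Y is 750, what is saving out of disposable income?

S = -136

Yd = (1 − 0.2)(750) = 0.8(750) = 600
C = 370 + 0.61(600) = 370 + 366 = 736
S = Yd − C = 600 − 736 = -136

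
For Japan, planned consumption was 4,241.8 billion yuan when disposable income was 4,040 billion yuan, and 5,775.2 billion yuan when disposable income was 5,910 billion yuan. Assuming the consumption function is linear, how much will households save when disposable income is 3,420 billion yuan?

S = -313.4

MPC = (5775.2 − 4241.8)/(5910 − 4040) = 1533.4/1870 = 0.82
a = 4241.8 − 0.82(4040) = 4241.8 − 3312.8 = 929
C = 929 + 0.82(3420) = 3733.4
S = 3420 − 3733.4 = -313.4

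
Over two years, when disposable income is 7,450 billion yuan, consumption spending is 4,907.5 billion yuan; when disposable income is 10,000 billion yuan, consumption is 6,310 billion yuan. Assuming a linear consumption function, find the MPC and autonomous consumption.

MPC = ΔC/ΔY = (6310 − 4907.5)/(10000 − 7450) = 1402.5/2550 = 0.55
a = C − MPC·Y = 4907.5 − 0.55(7450) = 4907.5 − 4097.5 = 810

MPC = 0.55; a = 810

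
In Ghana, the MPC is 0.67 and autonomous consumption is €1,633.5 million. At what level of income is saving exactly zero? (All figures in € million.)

Y = 4950

At break-even, C = Y: 1633.5 + 0.67Y = Y
0.33Y = 1633.5, so Y = 1633.5/0.33 = 4950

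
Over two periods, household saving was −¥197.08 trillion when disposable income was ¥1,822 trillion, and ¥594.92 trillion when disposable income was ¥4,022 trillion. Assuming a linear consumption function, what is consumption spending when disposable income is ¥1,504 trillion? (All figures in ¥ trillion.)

MPS = ΔS/ΔY = (594.92 − (-197.08))/(4022 − 1822) = 792/2200 = 0.36
MPC = 1 − MPS = 0.64
Autonomous saving = -197.08 − 0.36(1822) = -853, so a = 853
C = 853 + 0.64(1504) = 853 + 962.56 = 1815.56

C = 1815.56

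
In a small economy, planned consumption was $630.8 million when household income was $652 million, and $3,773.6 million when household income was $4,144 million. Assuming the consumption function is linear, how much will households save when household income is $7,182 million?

S = 674.2

MPC = (3773.6 − 630.8)/(4144 − 652) = 3142.8/3492 = 0.9
a = 630.8 − 0.9(652) = 630.8 − 586.8 = 44
C = 44 + 0.9(7182) = 6507.8
S = 7182 − 6507.8 = 674.2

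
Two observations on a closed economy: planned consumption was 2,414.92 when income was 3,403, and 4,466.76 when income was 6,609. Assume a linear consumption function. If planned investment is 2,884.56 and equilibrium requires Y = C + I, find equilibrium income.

MPC = (4466.76 − 2414.92)/(6609 − 3403) = 2051.84/3206 = 0.64
a = 2414.92 − 0.64(3403) = 237
Equilibrium: Y = 237 + 0.64Y + 2884.56
0.36Y = 3121.56, so Y = 3121.56/0.36 = 8671

Y = 8671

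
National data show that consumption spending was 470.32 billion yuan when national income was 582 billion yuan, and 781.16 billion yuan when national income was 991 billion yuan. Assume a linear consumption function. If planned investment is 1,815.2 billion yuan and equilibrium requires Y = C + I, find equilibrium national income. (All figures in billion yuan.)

Y = 7680

MPC = (781.16 − 470.32)/(991 − 582) = 310.84/409 = 0.76
a = 470.32 − 0.76(582) = 28
Equilibrium: Y = 28 + 0.76Y + 1815.2
0.24Y = 1843.2, so Y = 1843.2/0.24 = 7680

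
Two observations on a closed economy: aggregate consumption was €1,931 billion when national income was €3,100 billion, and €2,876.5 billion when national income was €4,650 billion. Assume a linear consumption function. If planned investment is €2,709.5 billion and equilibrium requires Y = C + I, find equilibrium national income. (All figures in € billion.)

MPC = (2876.5 − 1931)/(4650 − 3100) = 945.5/1550 = 0.61
a = 1931 − 0.61(3100) = 40
Equilibrium: Y = 40 + 0.61Y + 2709.5
0.39Y = 2749.5, so Y = 2749.5/0.39 = 7050

Y = 7050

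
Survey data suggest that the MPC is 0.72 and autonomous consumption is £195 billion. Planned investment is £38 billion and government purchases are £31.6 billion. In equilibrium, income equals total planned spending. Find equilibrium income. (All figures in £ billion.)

Y = C + I + G = 195 + 0.72Y + 38 + 31.6
Y − 0.72Y = 264.6
0.28Y = 264.6, so Y = 264.6/0.28 = 945

Y = 945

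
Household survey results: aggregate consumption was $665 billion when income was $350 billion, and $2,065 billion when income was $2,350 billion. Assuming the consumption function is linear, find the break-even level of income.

Y = 1400

MPC = (2065 − 665)/(2350 − 350) = 1400/2000 = 0.7
a = 665 − 0.7(350) = 665 − 245 = 420
Break-even: Y = a/(1−MPC) = 420/0.3 = 1400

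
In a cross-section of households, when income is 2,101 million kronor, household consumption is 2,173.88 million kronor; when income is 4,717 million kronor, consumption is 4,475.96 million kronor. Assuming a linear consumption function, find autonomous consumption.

MPC = ΔC/ΔY = (4475.96 − 2173.88)/(4717 − 2101) = 2302.08/2616 = 0.88
a = C − MPC·Y = 2173.88 − 0.88(2101) = 2173.88 − 1848.88 = 325

a = 325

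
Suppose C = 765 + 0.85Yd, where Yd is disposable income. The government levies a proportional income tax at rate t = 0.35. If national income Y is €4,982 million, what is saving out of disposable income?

S = -279.255

Yd = (1 − 0.35)(4982) = 0.65(4982) = 3238.3
C = 765 + 0.85(3238.3) = 765 + 2752.555 = 3517.555
S = Yd − C = 3238.3 − 3517.555 = -279.255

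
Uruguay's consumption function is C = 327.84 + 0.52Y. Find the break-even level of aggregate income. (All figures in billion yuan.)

Y = 683

At break-even, C = Y: 327.84 + 0.52Y = Y
0.48Y = 327.84, so Y = 327.84/0.48 = 683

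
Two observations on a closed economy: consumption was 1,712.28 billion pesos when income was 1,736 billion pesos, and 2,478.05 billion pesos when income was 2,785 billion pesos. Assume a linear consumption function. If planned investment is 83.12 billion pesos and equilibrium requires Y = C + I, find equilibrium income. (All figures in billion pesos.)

MPC = (2478.05 − 1712.28)/(2785 − 1736) = 765.77/1049 = 0.73
a = 1712.28 − 0.73(1736) = 445
Equilibrium: Y = 445 + 0.73Y + 83.12
0.27Y = 528.12, so Y = 528.12/0.27 = 1956

Y = 1956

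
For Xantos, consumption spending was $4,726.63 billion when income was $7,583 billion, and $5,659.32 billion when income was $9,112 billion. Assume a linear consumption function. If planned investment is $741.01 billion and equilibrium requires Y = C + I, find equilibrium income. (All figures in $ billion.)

Y = 2159

MPC = (5659.32 − 4726.63)/(9112 − 7583) = 932.69/1529 = 0.61
a = 4726.63 − 0.61(7583) = 101
Equilibrium: Y = 101 + 0.61Y + 741.01
0.39Y = 842.01, so Y = 842.01/0.39 = 2159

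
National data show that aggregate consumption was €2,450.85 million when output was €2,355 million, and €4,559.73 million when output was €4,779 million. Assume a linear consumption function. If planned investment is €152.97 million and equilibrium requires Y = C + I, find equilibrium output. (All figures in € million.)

Y = 4269

MPC = (4559.73 − 2450.85)/(4779 − 2355) = 2108.88/2424 = 0.87
a = 2450.85 − 0.87(2355) = 402
Equilibrium: Y = 402 + 0.87Y + 152.97
0.13Y = 554.97, so Y = 554.97/0.13 = 4269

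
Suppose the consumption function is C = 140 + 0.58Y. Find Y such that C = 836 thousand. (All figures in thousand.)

140 + 0.58Y = 836
0.58Y = 696, so Y = 696/0.58 = 1200

Y = 1200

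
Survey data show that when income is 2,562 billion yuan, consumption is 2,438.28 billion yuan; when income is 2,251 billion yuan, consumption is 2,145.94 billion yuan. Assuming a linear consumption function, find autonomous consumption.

a = 30

MPC = ΔC/ΔY = (2438.28 − 2145.94)/(2562 − 2251) = 292.34/311 = 0.94
a = C − MPC·Y = 2145.94 − 0.94(2251) = 2145.94 − 2115.94 = 30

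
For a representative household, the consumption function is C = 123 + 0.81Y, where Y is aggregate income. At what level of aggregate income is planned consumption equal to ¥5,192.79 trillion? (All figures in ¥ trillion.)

123 + 0.81Y = 5192.79
0.81Y = 5069.79, so Y = 5069.79/0.81 = 6259

Y = 6259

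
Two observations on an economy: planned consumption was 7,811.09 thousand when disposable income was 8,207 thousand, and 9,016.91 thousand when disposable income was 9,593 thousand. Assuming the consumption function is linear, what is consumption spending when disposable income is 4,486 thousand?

C = 4573.82

MPC = (9016.91 − 7811.09)/(9593 − 8207) = 1205.82/1386 = 0.87
a = 7811.09 − 0.87(8207) = 7811.09 − 7140.09 = 671
C = 671 + 0.87(4486) = 671 + 3902.82 = 4573.82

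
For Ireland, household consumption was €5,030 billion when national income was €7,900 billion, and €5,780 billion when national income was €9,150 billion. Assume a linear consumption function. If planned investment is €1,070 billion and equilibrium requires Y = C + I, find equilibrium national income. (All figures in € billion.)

Y = 3400

MPC = (5780 − 5030)/(9150 − 7900) = 750/1250 = 0.6
a = 5030 − 0.6(7900) = 290
Equilibrium: Y = 290 + 0.6Y + 1070
0.4Y = 1360, so Y = 1360/0.4 = 3400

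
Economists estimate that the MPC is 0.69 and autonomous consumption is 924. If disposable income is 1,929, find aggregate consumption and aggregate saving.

C = 924 + 0.69(1929) = 924 + 1331.01 = 2255.01
S = Y − C = 1929 − 2255.01 = -326.01

C = 2255.01; S = -326.01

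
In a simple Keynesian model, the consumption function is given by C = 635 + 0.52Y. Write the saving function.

S = -635 + 0.48Y

S = Y − C = Y − (635 + 0.52Y) = -635 + (1 − 0.52)Y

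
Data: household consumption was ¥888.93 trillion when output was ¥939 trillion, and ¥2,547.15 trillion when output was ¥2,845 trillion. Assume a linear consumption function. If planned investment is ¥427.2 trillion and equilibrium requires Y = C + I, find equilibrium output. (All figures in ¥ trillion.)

Y = 3840

MPC = (2547.15 − 888.93)/(2845 − 939) = 1658.22/1906 = 0.87
a = 888.93 − 0.87(939) = 72
Equilibrium: Y = 72 + 0.87Y + 427.2
0.13Y = 499.2, so Y = 499.2/0.13 = 3840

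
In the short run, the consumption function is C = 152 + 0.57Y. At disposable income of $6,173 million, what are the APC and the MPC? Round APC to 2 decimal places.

APC = 0.59; MPC = 0.57

MPC = 0.57 (the slope of the consumption function)
C = 152 + 0.57(6173) = 3670.61, so APC = 3670.61/6173 = 0.59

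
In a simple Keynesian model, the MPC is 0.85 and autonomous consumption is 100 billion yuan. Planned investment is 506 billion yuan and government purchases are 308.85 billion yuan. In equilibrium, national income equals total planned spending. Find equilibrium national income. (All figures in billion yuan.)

Y = C + I + G = 100 + 0.85Y + 506 + 308.85
Y − 0.85Y = 914.85
0.15Y = 914.85, so Y = 914.85/0.15 = 6099

Y = 6099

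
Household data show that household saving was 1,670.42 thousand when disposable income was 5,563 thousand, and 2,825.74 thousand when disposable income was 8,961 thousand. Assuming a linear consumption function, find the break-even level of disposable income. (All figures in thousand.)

MPS = ΔS/ΔY = (2825.74 − 1670.42)/(8961 − 5563) = 1155.32/3398 = 0.34
MPC = 1 − MPS = 0.66
From S(5563) = 1670.42: −a + 0.34(5563) = 1670.42, so a = 1891.42 − 1670.42 = 221
Break-even (S = 0): Y = a/MPS = 221/0.34 = 650

Y = 650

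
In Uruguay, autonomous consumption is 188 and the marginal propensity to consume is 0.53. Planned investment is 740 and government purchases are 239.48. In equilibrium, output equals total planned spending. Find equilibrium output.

Y = C + I + G = 188 + 0.53Y + 740 + 239.48
Y − 0.53Y = 1167.48
0.47Y = 1167.48, so Y = 1167.48/0.47 = 2484

Y = 2484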